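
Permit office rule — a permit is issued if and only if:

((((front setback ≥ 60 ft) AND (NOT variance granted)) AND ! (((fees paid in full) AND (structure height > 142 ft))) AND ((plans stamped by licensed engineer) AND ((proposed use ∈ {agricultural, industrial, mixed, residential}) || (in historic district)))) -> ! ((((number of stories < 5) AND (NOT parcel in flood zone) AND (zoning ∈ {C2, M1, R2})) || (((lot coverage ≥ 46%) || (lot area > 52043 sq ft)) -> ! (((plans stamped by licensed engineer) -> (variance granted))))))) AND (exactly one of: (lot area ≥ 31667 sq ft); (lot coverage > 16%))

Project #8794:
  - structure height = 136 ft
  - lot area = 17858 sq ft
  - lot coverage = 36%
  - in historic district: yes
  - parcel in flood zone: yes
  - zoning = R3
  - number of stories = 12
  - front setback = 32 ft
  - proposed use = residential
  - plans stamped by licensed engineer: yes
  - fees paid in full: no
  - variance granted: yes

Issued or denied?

Atomic conditions:
  front setback ≥ 60 ft: 32 ≥ 60 is false
  NOT variance granted: yes → false
  fees paid in full: no → false
  structure height > 142 ft: 136 > 142 is false
  plans stamped by licensed engineer: yes → true
  proposed use ∈ {agricultural, industrial, mixed, residential}: residential is in the set → true
  in historic district: yes → true
  number of stories < 5: 12 < 5 is false
  NOT parcel in flood zone: yes → false
  zoning ∈ {C2, M1, R2}: R3 is not in the set → false
  lot coverage ≥ 46%: 36 ≥ 46 is false
  lot area > 52043 sq ft: 17858 > 52043 is false
  variance granted: yes → true
  lot area ≥ 31667 sq ft: 17858 ≥ 31667 is false
  lot coverage > 16%: 36 > 16 is true
Combine:
[1.1.1] false AND false = false
[1.1.2.1] false AND false = false
[1.1.2] NOT false = true
[1.1.3.2] true OR true = true
[1.1.3] true AND true = true
[1.1] false AND true AND true = false
[1.2.1.1] false AND false AND false = false
[1.2.1.2.1] false OR false = false
[1.2.1.2.2.1] true → true = true
[1.2.1.2.2] NOT true = false
[1.2.1.2] false → false (antecedent false ⇒ implication holds) = true
[1.2.1] false OR true = true
[1.2] NOT true = false
[1] false → false (antecedent false ⇒ implication holds) = true
[2] exactly-one(false, true) = true
[root] true AND true = true
Overall: true → issued

Issued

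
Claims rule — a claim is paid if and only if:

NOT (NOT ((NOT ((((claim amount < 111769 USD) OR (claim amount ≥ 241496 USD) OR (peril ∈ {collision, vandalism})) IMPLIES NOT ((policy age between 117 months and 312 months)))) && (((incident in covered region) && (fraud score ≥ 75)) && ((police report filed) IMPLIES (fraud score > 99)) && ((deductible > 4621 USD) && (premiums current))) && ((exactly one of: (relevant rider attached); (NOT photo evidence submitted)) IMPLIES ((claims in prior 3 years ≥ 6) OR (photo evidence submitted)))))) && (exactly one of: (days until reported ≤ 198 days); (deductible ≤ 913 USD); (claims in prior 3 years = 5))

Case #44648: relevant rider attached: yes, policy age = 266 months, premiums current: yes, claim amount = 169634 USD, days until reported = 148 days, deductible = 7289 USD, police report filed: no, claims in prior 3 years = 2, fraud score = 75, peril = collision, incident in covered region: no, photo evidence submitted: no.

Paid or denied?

Denied

Atomic conditions:
  claim amount < 111769 USD: 169634 < 111769 is false
  claim amount ≥ 241496 USD: 169634 ≥ 241496 is false
  peril ∈ {collision, vandalism}: collision is in the set → true
  policy age between 117 months and 312 months: 266 in [117, 312] is true
  incident in covered region: no → false
  fraud score ≥ 75: 75 ≥ 75 is true
  police report filed: no → false
  fraud score > 99: 75 > 99 is false
  deductible > 4621 USD: 7289 > 4621 is true
  premiums current: yes → true
  relevant rider attached: yes → true
  NOT photo evidence submitted: no → true
  claims in prior 3 years ≥ 6: 2 ≥ 6 is false
  photo evidence submitted: no → false
  days until reported ≤ 198 days: 148 ≤ 198 is true
  deductible ≤ 913 USD: 7289 ≤ 913 is false
  claims in prior 3 years = 5: 2 == 5 is false
Combine:
[1.1.1.1.1.1] false OR false OR true = true
[1.1.1.1.1.2] NOT true = false
[1.1.1.1.1] true → false = false
[1.1.1.1] NOT false = true
[1.1.1.2.1] false AND true = false
[1.1.1.2.2] false → false (antecedent false ⇒ implication holds) = true
[1.1.1.2.3] true AND true = true
[1.1.1.2] false AND true AND true = false
[1.1.1.3.1] exactly-one(true, true) = false
[1.1.1.3.2] false OR false = false
[1.1.1.3] false → false (antecedent false ⇒ implication holds) = true
[1.1.1] true AND false AND true = false
[1.1] NOT false = true
[1] NOT true = false
[2] exactly-one(true, false, false) = true
[root] false AND true = false
Overall: false → denied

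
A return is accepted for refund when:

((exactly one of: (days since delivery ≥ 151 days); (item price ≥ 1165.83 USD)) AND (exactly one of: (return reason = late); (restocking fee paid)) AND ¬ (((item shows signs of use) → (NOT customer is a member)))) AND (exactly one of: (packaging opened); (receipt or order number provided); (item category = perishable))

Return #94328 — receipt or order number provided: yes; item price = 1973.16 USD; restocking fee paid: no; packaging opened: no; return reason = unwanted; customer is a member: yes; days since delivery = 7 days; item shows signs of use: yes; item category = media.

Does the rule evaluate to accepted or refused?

Refused

Atomic conditions:
  days since delivery ≥ 151 days: 7 ≥ 151 is false
  item price ≥ 1165.83 USD: 1973.16 ≥ 1165.83 is true
  return reason = late: unwanted == late is false
  restocking fee paid: no → false
  item shows signs of use: yes → true
  NOT customer is a member: yes → false
  packaging opened: no → false
  receipt or order number provided: yes → true
  item category = perishable: media == perishable is false
Combine:
[1.1] exactly-one(false, true) = true
[1.2] exactly-one(false, false) = false
[1.3.1] true → false = false
[1.3] NOT false = true
[1] true AND false AND true = false
[2] exactly-one(false, true, false) = true
[root] false AND true = false
Overall: false → refused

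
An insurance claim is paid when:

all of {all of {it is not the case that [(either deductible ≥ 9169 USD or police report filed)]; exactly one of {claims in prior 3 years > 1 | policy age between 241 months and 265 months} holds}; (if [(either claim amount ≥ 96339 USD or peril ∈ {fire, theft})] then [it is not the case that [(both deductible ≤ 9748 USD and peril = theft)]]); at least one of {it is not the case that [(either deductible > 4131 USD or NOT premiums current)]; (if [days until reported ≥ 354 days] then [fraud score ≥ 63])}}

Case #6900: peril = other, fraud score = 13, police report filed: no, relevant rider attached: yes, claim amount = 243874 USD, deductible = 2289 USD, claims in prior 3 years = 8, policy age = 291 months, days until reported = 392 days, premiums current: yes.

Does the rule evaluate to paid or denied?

Atomic conditions:
  deductible ≥ 9169 USD: 2289 ≥ 9169 is false
  police report filed: no → false
  claims in prior 3 years > 1: 8 > 1 is true
  policy age between 241 months and 265 months: 291 in [241, 265] is false
  claim amount ≥ 96339 USD: 243874 ≥ 96339 is true
  peril ∈ {fire, theft}: other is not in the set → false
  deductible ≤ 9748 USD: 2289 ≤ 9748 is true
  peril = theft: other == theft is false
  deductible > 4131 USD: 2289 > 4131 is false
  NOT premiums current: yes → false
  days until reported ≥ 354 days: 392 ≥ 354 is true
  fraud score ≥ 63: 13 ≥ 63 is false
Combine:
[1.1.1] false OR false = false
[1.1] NOT false = true
[1.2] exactly-one(true, false) = true
[1] true AND true = true
[2.1] true OR false = true
[2.2.1] true AND false = false
[2.2] NOT false = true
[2] true → true = true
[3.1.1] false OR false = false
[3.1] NOT false = true
[3.2] true → false = false
[3] true OR false = true
[root] true AND true AND true = true
Overall: true → paid

Paid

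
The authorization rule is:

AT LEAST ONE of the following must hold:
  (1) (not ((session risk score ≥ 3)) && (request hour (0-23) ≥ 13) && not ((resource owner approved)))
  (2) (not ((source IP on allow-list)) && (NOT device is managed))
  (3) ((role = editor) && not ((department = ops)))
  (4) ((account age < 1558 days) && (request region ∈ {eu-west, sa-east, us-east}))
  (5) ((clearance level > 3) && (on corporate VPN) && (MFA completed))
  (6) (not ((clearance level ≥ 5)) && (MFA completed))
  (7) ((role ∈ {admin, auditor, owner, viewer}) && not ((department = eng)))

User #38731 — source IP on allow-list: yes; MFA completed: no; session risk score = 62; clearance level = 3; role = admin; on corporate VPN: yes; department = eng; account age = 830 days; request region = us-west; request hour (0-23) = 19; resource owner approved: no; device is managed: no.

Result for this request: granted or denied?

Atomic conditions:
  session risk score ≥ 3: 62 ≥ 3 is true
  request hour (0-23) ≥ 13: 19 ≥ 13 is true
  resource owner approved: no → false
  source IP on allow-list: yes → true
  NOT device is managed: no → true
  role = editor: admin == editor is false
  department = ops: eng == ops is false
  account age < 1558 days: 830 < 1558 is true
  request region ∈ {eu-west, sa-east, us-east}: us-west is not in the set → false
  clearance level > 3: 3 > 3 is false
  on corporate VPN: yes → true
  MFA completed: no → false
  clearance level ≥ 5: 3 ≥ 5 is false
  role ∈ {admin, auditor, owner, viewer}: admin is in the set → true
  department = eng: eng == eng is true
Combine:
[1.1] NOT true = false
[1.3] NOT false = true
[1] false AND true AND true = false
[2.1] NOT true = false
[2] false AND true = false
[3.2] NOT false = true
[3] false AND true = false
[4] true AND false = false
[5] false AND true AND false = false
[6.1] NOT false = true
[6] true AND false = false
[7.2] NOT true = false
[7] true AND false = false
[root] false OR false OR false OR false OR false OR false OR false = false
Overall: false → denied

Denied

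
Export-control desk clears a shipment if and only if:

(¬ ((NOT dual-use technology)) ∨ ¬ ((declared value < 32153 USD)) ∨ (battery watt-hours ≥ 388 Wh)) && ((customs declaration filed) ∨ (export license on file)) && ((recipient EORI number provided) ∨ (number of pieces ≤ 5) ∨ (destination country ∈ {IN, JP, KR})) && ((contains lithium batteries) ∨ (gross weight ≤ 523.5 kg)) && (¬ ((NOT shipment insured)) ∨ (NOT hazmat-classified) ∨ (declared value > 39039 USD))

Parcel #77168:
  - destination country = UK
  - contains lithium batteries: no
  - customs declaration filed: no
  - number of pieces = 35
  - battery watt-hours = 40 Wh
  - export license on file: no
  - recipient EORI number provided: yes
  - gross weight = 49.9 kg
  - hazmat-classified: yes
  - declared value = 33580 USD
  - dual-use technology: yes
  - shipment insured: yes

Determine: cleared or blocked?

Blocked

Atomic conditions:
  NOT dual-use technology: yes → false
  declared value < 32153 USD: 33580 < 32153 is false
  battery watt-hours ≥ 388 Wh: 40 ≥ 388 is false
  customs declaration filed: no → false
  export license on file: no → false
  recipient EORI number provided: yes → true
  number of pieces ≤ 5: 35 ≤ 5 is false
  destination country ∈ {IN, JP, KR}: UK is not in the set → false
  contains lithium batteries: no → false
  gross weight ≤ 523.5 kg: 49.9 ≤ 523.5 is true
  NOT shipment insured: yes → false
  NOT hazmat-classified: yes → false
  declared value > 39039 USD: 33580 > 39039 is false
Combine:
[1.1] NOT false = true
[1.2] NOT false = true
[1] true OR true OR false = true
[2] false OR false = false
[3] true OR false OR false = true
[4] false OR true = true
[5.1] NOT false = true
[5] true OR false OR false = true
[root] true AND false AND true AND true AND true = false
Overall: false → blocked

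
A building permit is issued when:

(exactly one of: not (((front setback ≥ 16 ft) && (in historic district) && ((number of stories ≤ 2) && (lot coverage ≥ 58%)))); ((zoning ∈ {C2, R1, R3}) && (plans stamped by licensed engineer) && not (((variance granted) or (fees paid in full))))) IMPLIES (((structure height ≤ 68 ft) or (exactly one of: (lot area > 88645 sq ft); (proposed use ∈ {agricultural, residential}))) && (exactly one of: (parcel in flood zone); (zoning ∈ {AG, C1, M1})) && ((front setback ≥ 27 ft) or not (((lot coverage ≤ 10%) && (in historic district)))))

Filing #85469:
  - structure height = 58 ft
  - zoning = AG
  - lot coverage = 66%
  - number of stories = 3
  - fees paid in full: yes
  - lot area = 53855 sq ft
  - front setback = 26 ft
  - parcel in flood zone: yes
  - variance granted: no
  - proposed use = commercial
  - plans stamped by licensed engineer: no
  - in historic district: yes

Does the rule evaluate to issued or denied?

Denied

Atomic conditions:
  front setback ≥ 16 ft: 26 ≥ 16 is true
  in historic district: yes → true
  number of stories ≤ 2: 3 ≤ 2 is false
  lot coverage ≥ 58%: 66 ≥ 58 is true
  zoning ∈ {C2, R1, R3}: AG is not in the set → false
  plans stamped by licensed engineer: no → false
  variance granted: no → false
  fees paid in full: yes → true
  structure height ≤ 68 ft: 58 ≤ 68 is true
  lot area > 88645 sq ft: 53855 > 88645 is false
  proposed use ∈ {agricultural, residential}: commercial is not in the set → false
  parcel in flood zone: yes → true
  zoning ∈ {AG, C1, M1}: AG is in the set → true
  front setback ≥ 27 ft: 26 ≥ 27 is false
  lot coverage ≤ 10%: 66 ≤ 10 is false
Combine:
[1.1.1.3] false AND true = false
[1.1.1] true AND true AND false = false
[1.1] NOT false = true
[1.2.3.1] false OR true = true
[1.2.3] NOT true = false
[1.2] false AND false AND false = false
[1] exactly-one(true, false) = true
[2.1.2] exactly-one(false, false) = false
[2.1] true OR false = true
[2.2] exactly-one(true, true) = false
[2.3.2.1] false AND true = false
[2.3.2] NOT false = true
[2.3] false OR true = true
[2] true AND false AND true = false
[root] true → false = false
Overall: false → denied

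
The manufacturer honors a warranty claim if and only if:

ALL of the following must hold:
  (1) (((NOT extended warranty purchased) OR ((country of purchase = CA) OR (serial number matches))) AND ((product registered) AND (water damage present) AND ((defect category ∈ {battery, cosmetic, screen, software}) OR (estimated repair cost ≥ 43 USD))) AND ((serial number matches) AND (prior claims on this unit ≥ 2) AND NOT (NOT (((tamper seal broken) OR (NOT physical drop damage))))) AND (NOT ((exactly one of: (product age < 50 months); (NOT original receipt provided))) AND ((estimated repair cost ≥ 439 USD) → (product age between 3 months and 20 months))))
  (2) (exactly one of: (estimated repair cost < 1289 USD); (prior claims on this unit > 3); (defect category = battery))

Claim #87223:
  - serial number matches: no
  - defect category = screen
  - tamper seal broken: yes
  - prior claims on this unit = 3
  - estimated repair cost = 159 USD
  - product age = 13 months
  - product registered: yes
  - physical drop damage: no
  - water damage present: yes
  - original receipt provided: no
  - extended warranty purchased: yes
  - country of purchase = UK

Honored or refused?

Atomic conditions:
  NOT extended warranty purchased: yes → false
  country of purchase = CA: UK == CA is false
  serial number matches: no → false
  product registered: yes → true
  water damage present: yes → true
  defect category ∈ {battery, cosmetic, screen, software}: screen is in the set → true
  estimated repair cost ≥ 43 USD: 159 ≥ 43 is true
  prior claims on this unit ≥ 2: 3 ≥ 2 is true
  tamper seal broken: yes → true
  NOT physical drop damage: no → true
  product age < 50 months: 13 < 50 is true
  NOT original receipt provided: no → true
  estimated repair cost ≥ 439 USD: 159 ≥ 439 is false
  product age between 3 months and 20 months: 13 in [3, 20] is true
  estimated repair cost < 1289 USD: 159 < 1289 is true
  prior claims on this unit > 3: 3 > 3 is false
  defect category = battery: screen == battery is false
Combine:
[1.1.2] false OR false = false
[1.1] false OR false = false
[1.2.3] true OR true = true
[1.2] true AND true AND true = true
[1.3.3.1.1] true OR true = true
[1.3.3.1] NOT true = false
[1.3.3] NOT false = true
[1.3] false AND true AND true = false
[1.4.1.1] exactly-one(true, true) = false
[1.4.1] NOT false = true
[1.4.2] false → true (antecedent false ⇒ implication holds) = true
[1.4] true AND true = true
[1] false AND true AND false AND true = false
[2] exactly-one(true, false, false) = true
[root] false AND true = false
Overall: false → refused

Refused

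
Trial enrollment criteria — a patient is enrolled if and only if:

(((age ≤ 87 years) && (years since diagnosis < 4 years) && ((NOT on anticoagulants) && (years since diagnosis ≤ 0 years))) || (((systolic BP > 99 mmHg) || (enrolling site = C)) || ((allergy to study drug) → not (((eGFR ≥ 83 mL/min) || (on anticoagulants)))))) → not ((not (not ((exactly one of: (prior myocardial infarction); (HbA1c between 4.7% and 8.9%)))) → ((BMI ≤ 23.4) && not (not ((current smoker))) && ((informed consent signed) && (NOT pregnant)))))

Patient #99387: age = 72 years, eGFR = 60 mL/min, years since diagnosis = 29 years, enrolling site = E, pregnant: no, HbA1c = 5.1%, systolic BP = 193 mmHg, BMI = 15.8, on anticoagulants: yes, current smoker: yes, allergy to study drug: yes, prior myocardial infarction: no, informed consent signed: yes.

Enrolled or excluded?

Atomic conditions:
  age ≤ 87 years: 72 ≤ 87 is true
  years since diagnosis < 4 years: 29 < 4 is false
  NOT on anticoagulants: yes → false
  years since diagnosis ≤ 0 years: 29 ≤ 0 is false
  systolic BP > 99 mmHg: 193 > 99 is true
  enrolling site = C: E == C is false
  allergy to study drug: yes → true
  eGFR ≥ 83 mL/min: 60 ≥ 83 is false
  on anticoagulants: yes → true
  prior myocardial infarction: no → false
  HbA1c between 4.7% and 8.9%: 5.1 in [4.7, 8.9] is true
  BMI ≤ 23.4: 15.8 ≤ 23.4 is true
  current smoker: yes → true
  informed consent signed: yes → true
  NOT pregnant: no → true
Combine:
[1.1.3] false AND false = false
[1.1] true AND false AND false = false
[1.2.1] true OR false = true
[1.2.2.2.1] false OR true = true
[1.2.2.2] NOT true = false
[1.2.2] true → false = false
[1.2] true OR false = true
[1] false OR true = true
[2.1.1.1.1] exactly-one(false, true) = true
[2.1.1.1] NOT true = false
[2.1.1] NOT false = true
[2.1.2.2.1] NOT true = false
[2.1.2.2] NOT false = true
[2.1.2.3] true AND true = true
[2.1.2] true AND true AND true = true
[2.1] true → true = true
[2] NOT true = false
[root] true → false = false
Overall: false → excluded

Excluded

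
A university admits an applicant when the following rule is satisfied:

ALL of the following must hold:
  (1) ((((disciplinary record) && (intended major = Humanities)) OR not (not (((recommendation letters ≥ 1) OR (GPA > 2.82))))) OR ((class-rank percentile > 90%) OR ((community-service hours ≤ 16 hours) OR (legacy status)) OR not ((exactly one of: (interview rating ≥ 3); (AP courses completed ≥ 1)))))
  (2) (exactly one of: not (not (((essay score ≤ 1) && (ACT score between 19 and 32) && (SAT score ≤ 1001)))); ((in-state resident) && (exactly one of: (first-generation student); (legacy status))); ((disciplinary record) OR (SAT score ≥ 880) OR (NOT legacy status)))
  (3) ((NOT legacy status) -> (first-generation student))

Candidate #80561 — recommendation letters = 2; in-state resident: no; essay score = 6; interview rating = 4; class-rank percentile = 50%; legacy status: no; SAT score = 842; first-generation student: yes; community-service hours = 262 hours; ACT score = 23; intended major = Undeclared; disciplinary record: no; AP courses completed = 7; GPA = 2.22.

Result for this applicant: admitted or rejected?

Atomic conditions:
  disciplinary record: no → false
  intended major = Humanities: Undeclared == Humanities is false
  recommendation letters ≥ 1: 2 ≥ 1 is true
  GPA > 2.82: 2.22 > 2.82 is false
  class-rank percentile > 90%: 50 > 90 is false
  community-service hours ≤ 16 hours: 262 ≤ 16 is false
  legacy status: no → false
  interview rating ≥ 3: 4 ≥ 3 is true
  AP courses completed ≥ 1: 7 ≥ 1 is true
  essay score ≤ 1: 6 ≤ 1 is false
  ACT score between 19 and 32: 23 in [19, 32] is true
  SAT score ≤ 1001: 842 ≤ 1001 is true
  in-state resident: no → false
  first-generation student: yes → true
  SAT score ≥ 880: 842 ≥ 880 is false
  NOT legacy status: no → true
Combine:
[1.1.1] false AND false = false
[1.1.2.1.1] true OR false = true
[1.1.2.1] NOT true = false
[1.1.2] NOT false = true
[1.1] false OR true = true
[1.2.2] false OR false = false
[1.2.3.1] exactly-one(true, true) = false
[1.2.3] NOT false = true
[1.2] false OR false OR true = true
[1] true OR true = true
[2.1.1.1] false AND true AND true = false
[2.1.1] NOT false = true
[2.1] NOT true = false
[2.2.2] exactly-one(true, false) = true
[2.2] false AND true = false
[2.3] false OR false OR true = true
[2] exactly-one(false, false, true) = true
[3] true → true = true
[root] true AND true AND true = true
Overall: true → admitted

Admitted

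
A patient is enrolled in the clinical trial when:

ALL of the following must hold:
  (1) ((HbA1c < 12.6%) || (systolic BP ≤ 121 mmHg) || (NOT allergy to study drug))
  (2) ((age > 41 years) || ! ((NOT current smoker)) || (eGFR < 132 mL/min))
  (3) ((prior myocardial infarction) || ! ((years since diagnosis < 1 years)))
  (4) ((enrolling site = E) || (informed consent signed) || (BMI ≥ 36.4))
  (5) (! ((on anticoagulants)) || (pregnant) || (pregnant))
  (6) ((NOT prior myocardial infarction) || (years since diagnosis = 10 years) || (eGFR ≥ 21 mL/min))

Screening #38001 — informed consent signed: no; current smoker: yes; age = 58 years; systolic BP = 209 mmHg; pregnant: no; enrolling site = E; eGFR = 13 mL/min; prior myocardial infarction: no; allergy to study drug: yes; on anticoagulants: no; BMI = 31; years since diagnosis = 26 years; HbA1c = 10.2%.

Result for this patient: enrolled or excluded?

Enrolled

Atomic conditions:
  HbA1c < 12.6%: 10.2 < 12.6 is true
  systolic BP ≤ 121 mmHg: 209 ≤ 121 is false
  NOT allergy to study drug: yes → false
  age > 41 years: 58 > 41 is true
  NOT current smoker: yes → false
  eGFR < 132 mL/min: 13 < 132 is true
  prior myocardial infarction: no → false
  years since diagnosis < 1 years: 26 < 1 is false
  enrolling site = E: E == E is true
  informed consent signed: no → false
  BMI ≥ 36.4: 31 ≥ 36.4 is false
  on anticoagulants: no → false
  pregnant: no → false
  NOT prior myocardial infarction: no → true
  years since diagnosis = 10 years: 26 == 10 is false
  eGFR ≥ 21 mL/min: 13 ≥ 21 is false
Combine:
[1] true OR false OR false = true
[2.2] NOT false = true
[2] true OR true OR true = true
[3.2] NOT false = true
[3] false OR true = true
[4] true OR false OR false = true
[5.1] NOT false = true
[5] true OR false OR false = true
[6] true OR false OR false = true
[root] true AND true AND true AND true AND true AND true = true
Overall: true → enrolled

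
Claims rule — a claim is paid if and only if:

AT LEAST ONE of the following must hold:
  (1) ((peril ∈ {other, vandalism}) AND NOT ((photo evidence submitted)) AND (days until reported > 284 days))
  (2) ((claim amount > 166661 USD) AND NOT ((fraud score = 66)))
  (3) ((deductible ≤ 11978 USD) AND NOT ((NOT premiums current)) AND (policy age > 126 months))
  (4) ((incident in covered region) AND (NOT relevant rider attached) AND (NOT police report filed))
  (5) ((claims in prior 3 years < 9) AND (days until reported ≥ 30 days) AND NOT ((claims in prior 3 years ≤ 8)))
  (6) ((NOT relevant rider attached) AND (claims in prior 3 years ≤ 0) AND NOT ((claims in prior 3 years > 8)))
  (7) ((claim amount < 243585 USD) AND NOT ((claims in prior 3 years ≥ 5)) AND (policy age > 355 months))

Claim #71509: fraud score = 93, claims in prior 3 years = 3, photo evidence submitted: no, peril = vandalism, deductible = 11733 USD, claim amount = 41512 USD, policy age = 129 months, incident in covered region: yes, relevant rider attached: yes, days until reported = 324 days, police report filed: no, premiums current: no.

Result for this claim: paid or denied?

Atomic conditions:
  peril ∈ {other, vandalism}: vandalism is in the set → true
  photo evidence submitted: no → false
  days until reported > 284 days: 324 > 284 is true
  claim amount > 166661 USD: 41512 > 166661 is false
  fraud score = 66: 93 == 66 is false
  deductible ≤ 11978 USD: 11733 ≤ 11978 is true
  NOT premiums current: no → true
  policy age > 126 months: 129 > 126 is true
  incident in covered region: yes → true
  NOT relevant rider attached: yes → false
  NOT police report filed: no → true
  claims in prior 3 years < 9: 3 < 9 is true
  days until reported ≥ 30 days: 324 ≥ 30 is true
  claims in prior 3 years ≤ 8: 3 ≤ 8 is true
  claims in prior 3 years ≤ 0: 3 ≤ 0 is false
  claims in prior 3 years > 8: 3 > 8 is false
  claim amount < 243585 USD: 41512 < 243585 is true
  claims in prior 3 years ≥ 5: 3 ≥ 5 is false
  policy age > 355 months: 129 > 355 is false
Combine:
[1.2] NOT false = true
[1] true AND true AND true = true
[2.2] NOT false = true
[2] false AND true = false
[3.2] NOT true = false
[3] true AND false AND true = false
[4] true AND false AND true = false
[5.3] NOT true = false
[5] true AND true AND false = false
[6.3] NOT false = true
[6] false AND false AND true = false
[7.2] NOT false = true
[7] true AND true AND false = false
[root] true OR false OR false OR false OR false OR false OR false = true
Overall: true → paid

Paid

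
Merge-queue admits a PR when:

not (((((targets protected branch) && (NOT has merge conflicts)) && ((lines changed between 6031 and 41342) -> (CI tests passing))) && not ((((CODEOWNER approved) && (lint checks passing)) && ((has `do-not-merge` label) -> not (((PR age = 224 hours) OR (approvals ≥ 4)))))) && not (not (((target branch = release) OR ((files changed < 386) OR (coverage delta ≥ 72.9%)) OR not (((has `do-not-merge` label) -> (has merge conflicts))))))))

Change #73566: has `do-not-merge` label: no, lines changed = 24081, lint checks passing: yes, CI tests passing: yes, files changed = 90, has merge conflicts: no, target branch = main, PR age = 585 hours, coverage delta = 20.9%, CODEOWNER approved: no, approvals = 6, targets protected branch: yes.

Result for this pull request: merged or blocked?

Atomic conditions:
  targets protected branch: yes → true
  NOT has merge conflicts: no → true
  lines changed between 6031 and 41342: 24081 in [6031, 41342] is true
  CI tests passing: yes → true
  CODEOWNER approved: no → false
  lint checks passing: yes → true
  has `do-not-merge` label: no → false
  PR age = 224 hours: 585 == 224 is false
  approvals ≥ 4: 6 ≥ 4 is true
  target branch = release: main == release is false
  files changed < 386: 90 < 386 is true
  coverage delta ≥ 72.9%: 20.9 ≥ 72.9 is false
  has merge conflicts: no → false
Combine:
[1.1.1] true AND true = true
[1.1.2] true → true = true
[1.1] true AND true = true
[1.2.1.1] false AND true = false
[1.2.1.2.2.1] false OR true = true
[1.2.1.2.2] NOT true = false
[1.2.1.2] false → false (antecedent false ⇒ implication holds) = true
[1.2.1] false AND true = false
[1.2] NOT false = true
[1.3.1.1.2] true OR false = true
[1.3.1.1.3.1] false → false (antecedent false ⇒ implication holds) = true
[1.3.1.1.3] NOT true = false
[1.3.1.1] false OR true OR false = true
[1.3.1] NOT true = false
[1.3] NOT false = true
[1] true AND true AND true = true
[root] NOT true = false
Overall: false → blocked

Blocked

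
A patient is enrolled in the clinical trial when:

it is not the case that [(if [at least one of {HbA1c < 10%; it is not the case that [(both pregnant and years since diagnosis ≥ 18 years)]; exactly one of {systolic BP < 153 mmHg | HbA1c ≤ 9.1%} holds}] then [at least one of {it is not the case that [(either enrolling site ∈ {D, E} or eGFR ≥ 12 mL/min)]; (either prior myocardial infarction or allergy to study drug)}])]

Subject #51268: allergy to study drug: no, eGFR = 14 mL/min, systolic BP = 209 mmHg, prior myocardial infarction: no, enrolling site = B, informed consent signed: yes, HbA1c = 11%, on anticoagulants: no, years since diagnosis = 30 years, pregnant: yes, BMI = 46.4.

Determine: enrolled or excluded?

Atomic conditions:
  HbA1c < 10%: 11 < 10 is false
  pregnant: yes → true
  years since diagnosis ≥ 18 years: 30 ≥ 18 is true
  systolic BP < 153 mmHg: 209 < 153 is false
  HbA1c ≤ 9.1%: 11 ≤ 9.1 is false
  enrolling site ∈ {D, E}: B is not in the set → false
  eGFR ≥ 12 mL/min: 14 ≥ 12 is true
  prior myocardial infarction: no → false
  allergy to study drug: no → false
Combine:
[1.1.2.1] true AND true = true
[1.1.2] NOT true = false
[1.1.3] exactly-one(false, false) = false
[1.1] false OR false OR false = false
[1.2.1.1] false OR true = true
[1.2.1] NOT true = false
[1.2.2] false OR false = false
[1.2] false OR false = false
[1] false → false (antecedent false ⇒ implication holds) = true
[root] NOT true = false
Overall: false → excluded

Excluded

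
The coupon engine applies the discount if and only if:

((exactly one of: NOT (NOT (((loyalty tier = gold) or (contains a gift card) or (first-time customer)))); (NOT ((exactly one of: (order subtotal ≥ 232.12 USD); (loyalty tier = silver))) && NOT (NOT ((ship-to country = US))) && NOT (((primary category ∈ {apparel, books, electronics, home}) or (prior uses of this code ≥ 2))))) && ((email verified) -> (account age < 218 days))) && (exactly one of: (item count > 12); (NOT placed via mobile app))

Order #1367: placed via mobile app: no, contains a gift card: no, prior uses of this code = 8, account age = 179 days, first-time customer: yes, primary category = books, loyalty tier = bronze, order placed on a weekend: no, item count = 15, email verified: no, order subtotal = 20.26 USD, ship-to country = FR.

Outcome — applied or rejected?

Rejected

Atomic conditions:
  loyalty tier = gold: bronze == gold is false
  contains a gift card: no → false
  first-time customer: yes → true
  order subtotal ≥ 232.12 USD: 20.26 ≥ 232.12 is false
  loyalty tier = silver: bronze == silver is false
  ship-to country = US: FR == US is false
  primary category ∈ {apparel, books, electronics, home}: books is in the set → true
  prior uses of this code ≥ 2: 8 ≥ 2 is true
  email verified: no → false
  account age < 218 days: 179 < 218 is true
  item count > 12: 15 > 12 is true
  NOT placed via mobile app: no → true
Combine:
[1.1.1.1.1] false OR false OR true = true
[1.1.1.1] NOT true = false
[1.1.1] NOT false = true
[1.1.2.1.1] exactly-one(false, false) = false
[1.1.2.1] NOT false = true
[1.1.2.2.1] NOT false = true
[1.1.2.2] NOT true = false
[1.1.2.3.1] true OR true = true
[1.1.2.3] NOT true = false
[1.1.2] true AND false AND false = false
[1.1] exactly-one(true, false) = true
[1.2] false → true (antecedent false ⇒ implication holds) = true
[1] true AND true = true
[2] exactly-one(true, true) = false
[root] true AND false = false
Overall: false → rejected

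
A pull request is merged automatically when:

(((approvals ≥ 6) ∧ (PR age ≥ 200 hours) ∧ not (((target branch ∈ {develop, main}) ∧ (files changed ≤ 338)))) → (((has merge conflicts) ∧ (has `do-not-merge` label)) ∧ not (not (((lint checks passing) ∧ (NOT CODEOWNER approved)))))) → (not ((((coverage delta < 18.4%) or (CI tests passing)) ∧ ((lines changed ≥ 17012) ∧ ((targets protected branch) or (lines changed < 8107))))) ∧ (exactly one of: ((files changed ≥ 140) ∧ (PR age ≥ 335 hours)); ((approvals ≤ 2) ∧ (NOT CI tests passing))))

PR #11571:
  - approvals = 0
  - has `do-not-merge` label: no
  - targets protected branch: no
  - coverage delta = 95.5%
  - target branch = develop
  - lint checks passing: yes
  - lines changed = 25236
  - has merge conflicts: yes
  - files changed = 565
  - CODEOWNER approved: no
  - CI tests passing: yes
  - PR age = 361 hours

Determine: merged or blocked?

Atomic conditions:
  approvals ≥ 6: 0 ≥ 6 is false
  PR age ≥ 200 hours: 361 ≥ 200 is true
  target branch ∈ {develop, main}: develop is in the set → true
  files changed ≤ 338: 565 ≤ 338 is false
  has merge conflicts: yes → true
  has `do-not-merge` label: no → false
  lint checks passing: yes → true
  NOT CODEOWNER approved: no → true
  coverage delta < 18.4%: 95.5 < 18.4 is false
  CI tests passing: yes → true
  lines changed ≥ 17012: 25236 ≥ 17012 is true
  targets protected branch: no → false
  lines changed < 8107: 25236 < 8107 is false
  files changed ≥ 140: 565 ≥ 140 is true
  PR age ≥ 335 hours: 361 ≥ 335 is true
  approvals ≤ 2: 0 ≤ 2 is true
  NOT CI tests passing: yes → false
Combine:
[1.1.3.1] true AND false = false
[1.1.3] NOT false = true
[1.1] false AND true AND true = false
[1.2.1] true AND false = false
[1.2.2.1.1] true AND true = true
[1.2.2.1] NOT true = false
[1.2.2] NOT false = true
[1.2] false AND true = false
[1] false → false (antecedent false ⇒ implication holds) = true
[2.1.1.1] false OR true = true
[2.1.1.2.2] false OR false = false
[2.1.1.2] true AND false = false
[2.1.1] true AND false = false
[2.1] NOT false = true
[2.2.1] true AND true = true
[2.2.2] true AND false = false
[2.2] exactly-one(true, false) = true
[2] true AND true = true
[root] true → true = true
Overall: true → merged

Merged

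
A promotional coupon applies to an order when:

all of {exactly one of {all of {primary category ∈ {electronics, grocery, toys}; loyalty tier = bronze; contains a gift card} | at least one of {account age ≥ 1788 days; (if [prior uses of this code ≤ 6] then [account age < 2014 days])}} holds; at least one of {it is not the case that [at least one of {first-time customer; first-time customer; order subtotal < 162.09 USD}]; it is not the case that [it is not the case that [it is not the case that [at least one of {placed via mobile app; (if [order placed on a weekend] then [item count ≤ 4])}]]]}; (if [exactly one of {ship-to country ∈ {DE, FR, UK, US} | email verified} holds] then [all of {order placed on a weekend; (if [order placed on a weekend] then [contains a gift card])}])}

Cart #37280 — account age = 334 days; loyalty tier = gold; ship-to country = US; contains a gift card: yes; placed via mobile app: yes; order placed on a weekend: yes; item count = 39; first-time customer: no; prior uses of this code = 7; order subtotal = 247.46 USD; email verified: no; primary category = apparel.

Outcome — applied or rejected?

Atomic conditions:
  primary category ∈ {electronics, grocery, toys}: apparel is not in the set → false
  loyalty tier = bronze: gold == bronze is false
  contains a gift card: yes → true
  account age ≥ 1788 days: 334 ≥ 1788 is false
  prior uses of this code ≤ 6: 7 ≤ 6 is false
  account age < 2014 days: 334 < 2014 is true
  first-time customer: no → false
  order subtotal < 162.09 USD: 247.46 < 162.09 is false
  placed via mobile app: yes → true
  order placed on a weekend: yes → true
  item count ≤ 4: 39 ≤ 4 is false
  ship-to country ∈ {DE, FR, UK, US}: US is in the set → true
  email verified: no → false
Combine:
[1.1] false AND false AND true = false
[1.2.2] false → true (antecedent false ⇒ implication holds) = true
[1.2] false OR true = true
[1] exactly-one(false, true) = true
[2.1.1] false OR false OR false = false
[2.1] NOT false = true
[2.2.1.1.1.2] true → false = false
[2.2.1.1.1] true OR false = true
[2.2.1.1] NOT true = false
[2.2.1] NOT false = true
[2.2] NOT true = false
[2] true OR false = true
[3.1] exactly-one(true, false) = true
[3.2.2] true → true = true
[3.2] true AND true = true
[3] true → true = true
[root] true AND true AND true = true
Overall: true → applied

Applied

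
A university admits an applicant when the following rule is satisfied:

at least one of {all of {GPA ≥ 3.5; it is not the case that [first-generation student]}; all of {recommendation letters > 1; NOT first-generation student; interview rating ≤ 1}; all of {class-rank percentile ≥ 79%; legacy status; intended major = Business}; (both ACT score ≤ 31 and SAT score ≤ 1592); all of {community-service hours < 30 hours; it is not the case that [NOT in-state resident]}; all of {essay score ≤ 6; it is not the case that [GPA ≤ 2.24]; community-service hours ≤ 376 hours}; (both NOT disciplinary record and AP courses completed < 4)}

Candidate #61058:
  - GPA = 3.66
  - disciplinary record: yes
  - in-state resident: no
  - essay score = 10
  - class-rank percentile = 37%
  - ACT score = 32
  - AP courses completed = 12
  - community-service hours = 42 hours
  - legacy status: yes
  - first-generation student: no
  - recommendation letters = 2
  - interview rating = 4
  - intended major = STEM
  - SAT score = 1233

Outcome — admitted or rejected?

Admitted

Atomic conditions:
  GPA ≥ 3.5: 3.66 ≥ 3.5 is true
  first-generation student: no → false
  recommendation letters > 1: 2 > 1 is true
  NOT first-generation student: no → true
  interview rating ≤ 1: 4 ≤ 1 is false
  class-rank percentile ≥ 79%: 37 ≥ 79 is false
  legacy status: yes → true
  intended major = Business: STEM == Business is false
  ACT score ≤ 31: 32 ≤ 31 is false
  SAT score ≤ 1592: 1233 ≤ 1592 is true
  community-service hours < 30 hours: 42 < 30 is false
  NOT in-state resident: no → true
  essay score ≤ 6: 10 ≤ 6 is false
  GPA ≤ 2.24: 3.66 ≤ 2.24 is false
  community-service hours ≤ 376 hours: 42 ≤ 376 is true
  NOT disciplinary record: yes → false
  AP courses completed < 4: 12 < 4 is false
Combine:
[1.2] NOT false = true
[1] true AND true = true
[2] true AND true AND false = false
[3] false AND true AND false = false
[4] false AND true = false
[5.2] NOT true = false
[5] false AND false = false
[6.2] NOT false = true
[6] false AND true AND true = false
[7] false AND false = false
[root] true OR false OR false OR false OR false OR false OR false = true
Overall: true → admitted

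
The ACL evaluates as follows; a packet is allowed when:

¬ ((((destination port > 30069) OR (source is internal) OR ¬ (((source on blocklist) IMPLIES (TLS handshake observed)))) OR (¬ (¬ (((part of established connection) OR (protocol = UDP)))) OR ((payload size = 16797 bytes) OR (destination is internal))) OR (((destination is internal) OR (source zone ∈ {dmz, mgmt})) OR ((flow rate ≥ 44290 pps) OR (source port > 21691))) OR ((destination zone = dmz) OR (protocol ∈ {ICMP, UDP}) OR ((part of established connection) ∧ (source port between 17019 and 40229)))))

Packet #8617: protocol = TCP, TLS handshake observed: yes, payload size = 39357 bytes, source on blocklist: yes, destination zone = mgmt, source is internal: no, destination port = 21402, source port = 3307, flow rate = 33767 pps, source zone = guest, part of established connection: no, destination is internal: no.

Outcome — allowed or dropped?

Atomic conditions:
  destination port > 30069: 21402 > 30069 is false
  source is internal: no → false
  source on blocklist: yes → true
  TLS handshake observed: yes → true
  part of established connection: no → false
  protocol = UDP: TCP == UDP is false
  payload size = 16797 bytes: 39357 == 16797 is false
  destination is internal: no → false
  source zone ∈ {dmz, mgmt}: guest is not in the set → false
  flow rate ≥ 44290 pps: 33767 ≥ 44290 is false
  source port > 21691: 3307 > 21691 is false
  destination zone = dmz: mgmt == dmz is false
  protocol ∈ {ICMP, UDP}: TCP is not in the set → false
  source port between 17019 and 40229: 3307 in [17019, 40229] is false
Combine:
[1.1.3.1] true → true = true
[1.1.3] NOT true = false
[1.1] false OR false OR false = false
[1.2.1.1.1] false OR false = false
[1.2.1.1] NOT false = true
[1.2.1] NOT true = false
[1.2.2] false OR false = false
[1.2] false OR false = false
[1.3.1] false OR false = false
[1.3.2] false OR false = false
[1.3] false OR false = false
[1.4.3] false AND false = false
[1.4] false OR false OR false = false
[1] false OR false OR false OR false = false
[root] NOT false = true
Overall: true → allowed

Allowed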